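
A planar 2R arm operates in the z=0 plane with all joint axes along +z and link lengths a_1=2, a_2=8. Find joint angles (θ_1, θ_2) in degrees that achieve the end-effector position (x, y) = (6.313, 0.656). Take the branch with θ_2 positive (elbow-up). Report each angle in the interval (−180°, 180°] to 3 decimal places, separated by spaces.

cos θ_2 = (40.2843−2²−8²)/(2·2·8) = -0.8661; θ_2 = 150.0103° (elbow-up)
β = atan2(0.6560,6.3130) = 5.9325°; ψ = atan2(3.9988,-4.9289) = 140.9482°
θ_1 = β − ψ = -135.0157°

-135.016 150.010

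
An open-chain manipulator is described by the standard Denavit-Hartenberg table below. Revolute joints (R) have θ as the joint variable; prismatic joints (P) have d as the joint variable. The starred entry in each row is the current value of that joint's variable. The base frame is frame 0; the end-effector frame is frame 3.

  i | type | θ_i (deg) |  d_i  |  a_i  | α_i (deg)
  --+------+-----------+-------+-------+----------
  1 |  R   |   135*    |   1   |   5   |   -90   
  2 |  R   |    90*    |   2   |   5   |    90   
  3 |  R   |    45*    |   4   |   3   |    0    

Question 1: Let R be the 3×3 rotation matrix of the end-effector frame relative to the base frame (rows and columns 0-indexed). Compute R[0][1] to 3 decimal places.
End-effector y-axis (col 1 of R) = (-0.5000,-0.5000,0.7071)
R[0][1] = -0.5000

-0.500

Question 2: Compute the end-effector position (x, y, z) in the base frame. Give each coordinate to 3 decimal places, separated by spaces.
after link 1: o_1 = (-3.5355, 3.5355, 1.0000)
after link 2: o_2 = (-4.9497, 2.1213, -4.0000)
after link 3: o_3 = (-9.2782, 3.4497, -6.1213)

-9.278 3.450 -6.121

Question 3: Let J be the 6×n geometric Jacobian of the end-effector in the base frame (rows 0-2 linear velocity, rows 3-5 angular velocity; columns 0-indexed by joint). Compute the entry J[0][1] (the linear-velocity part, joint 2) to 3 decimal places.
axis z_1 = (-0.7071,-0.7071,0.0000); lever o_n−o_1 = (-5.7426,-0.0858,-7.1213)
cross product → J_v[:, 1] = (5.0355,-5.0355,-4.0000)
J_ω[:, 1] = z_1
entry J[0][1] = 5.0355

5.036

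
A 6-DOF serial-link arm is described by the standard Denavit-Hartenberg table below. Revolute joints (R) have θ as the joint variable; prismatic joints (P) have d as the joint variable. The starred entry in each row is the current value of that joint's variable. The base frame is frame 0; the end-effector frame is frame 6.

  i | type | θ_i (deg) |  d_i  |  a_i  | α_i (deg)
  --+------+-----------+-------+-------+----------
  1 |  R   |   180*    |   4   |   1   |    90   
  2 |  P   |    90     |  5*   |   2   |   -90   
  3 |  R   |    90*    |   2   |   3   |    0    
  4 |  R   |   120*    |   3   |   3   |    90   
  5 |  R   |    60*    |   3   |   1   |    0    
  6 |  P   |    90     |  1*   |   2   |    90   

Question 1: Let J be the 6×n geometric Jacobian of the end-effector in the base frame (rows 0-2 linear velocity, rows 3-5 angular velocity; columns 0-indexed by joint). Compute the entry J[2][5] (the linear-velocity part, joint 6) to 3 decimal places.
-0.500

prismatic axis z_5 = (0.0000,-0.8660,-0.5000)
J_v[:, 5] = z_5; J_ω[:, 5] = (0,0,0)
entry J[2][5] = -0.5000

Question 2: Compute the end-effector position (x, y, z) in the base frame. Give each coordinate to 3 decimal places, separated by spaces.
5.866 -0.580 2.469

after link 1: o_1 = (-1.0000, 0.0000, 4.0000)
after link 2: o_2 = (-1.0000, 5.0000, 6.0000)
after link 3: o_3 = (1.0000, 2.0000, 6.0000)
after link 4: o_4 = (4.0000, 3.5000, 3.4019)
after link 5: o_5 = (4.8660, 1.1519, 1.4689)
after link 6: o_6 = (5.8660, -0.5801, 2.4689)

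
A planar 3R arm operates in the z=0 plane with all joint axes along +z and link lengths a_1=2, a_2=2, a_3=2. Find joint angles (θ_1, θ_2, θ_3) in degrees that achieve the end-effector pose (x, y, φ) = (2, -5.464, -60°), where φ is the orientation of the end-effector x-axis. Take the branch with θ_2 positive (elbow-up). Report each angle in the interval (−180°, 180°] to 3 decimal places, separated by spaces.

wrist centre = target − a_3·(cos φ, sin φ) = (1.0000, -3.7319)
cos θ_2 = (14.9274−2²−2²)/(2·2·2) = 0.8659; θ_2 = 30.0109° (elbow-up)
β = atan2(-3.7319,1.0000) = -74.9996°; ψ = atan2(1.0003,3.7319) = 15.0054°
θ_1 = β − ψ = -90.0050°
θ_3 = φ − θ_1 − θ_2 = -0.0058° (wrapped to (-180°,180°])

-90.005 30.011 -0.006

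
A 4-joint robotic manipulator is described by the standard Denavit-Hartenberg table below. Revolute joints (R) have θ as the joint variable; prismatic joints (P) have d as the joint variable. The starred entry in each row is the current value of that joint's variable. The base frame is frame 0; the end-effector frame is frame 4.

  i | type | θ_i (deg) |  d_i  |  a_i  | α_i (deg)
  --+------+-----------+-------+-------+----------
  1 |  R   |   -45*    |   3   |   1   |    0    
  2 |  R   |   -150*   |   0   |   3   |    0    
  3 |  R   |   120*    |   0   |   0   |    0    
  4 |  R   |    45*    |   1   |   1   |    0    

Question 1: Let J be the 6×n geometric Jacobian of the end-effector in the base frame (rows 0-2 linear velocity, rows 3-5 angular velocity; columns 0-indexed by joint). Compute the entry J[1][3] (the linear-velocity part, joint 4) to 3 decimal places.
axis z_3 = (0.0000,0.0000,1.0000); lever o_n−o_3 = (0.8660,-0.5000,1.0000)
cross product → J_v[:, 3] = (0.5000,0.8660,-0.0000)
J_ω[:, 3] = z_3
entry J[1][3] = 0.8660

0.866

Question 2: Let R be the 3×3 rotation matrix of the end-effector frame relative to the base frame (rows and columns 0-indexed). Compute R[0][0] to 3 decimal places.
End-effector x-axis (col 0 of R) = (0.8660,-0.5000,0.0000)
R[0][0] = 0.8660

0.866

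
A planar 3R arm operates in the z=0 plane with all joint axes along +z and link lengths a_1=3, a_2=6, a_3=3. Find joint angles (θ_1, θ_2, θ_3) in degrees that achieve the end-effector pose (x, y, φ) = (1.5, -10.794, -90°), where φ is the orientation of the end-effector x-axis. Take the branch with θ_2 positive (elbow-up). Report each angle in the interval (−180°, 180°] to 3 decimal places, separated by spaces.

wrist centre = target − a_3·(cos φ, sin φ) = (1.5000, -7.7940)
cos θ_2 = (62.9964−3²−6²)/(2·3·6) = 0.4999; θ_2 = 60.0065° (elbow-up)
β = atan2(-7.7940,1.5000) = -79.1063°; ψ = atan2(5.1965,5.9994) = 40.8981°
θ_1 = β − ψ = -120.0044°
θ_3 = φ − θ_1 − θ_2 = -30.0022° (wrapped to (-180°,180°])

-120.004 60.007 -30.002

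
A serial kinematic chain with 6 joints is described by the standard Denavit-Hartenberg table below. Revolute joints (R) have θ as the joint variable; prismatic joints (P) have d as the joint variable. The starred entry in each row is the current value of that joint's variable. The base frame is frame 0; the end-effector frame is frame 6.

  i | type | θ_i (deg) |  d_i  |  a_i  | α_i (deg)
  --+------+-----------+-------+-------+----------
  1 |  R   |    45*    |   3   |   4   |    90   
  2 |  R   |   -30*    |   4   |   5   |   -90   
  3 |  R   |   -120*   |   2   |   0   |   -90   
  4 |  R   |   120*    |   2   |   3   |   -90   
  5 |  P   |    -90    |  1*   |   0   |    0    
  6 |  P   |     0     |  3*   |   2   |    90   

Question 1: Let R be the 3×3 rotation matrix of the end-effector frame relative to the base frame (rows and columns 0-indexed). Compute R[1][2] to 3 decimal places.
End-effector z-axis (col 2 of R) = (0.4593,-0.1531,0.8750)
R[1][2] = -0.1531

-0.153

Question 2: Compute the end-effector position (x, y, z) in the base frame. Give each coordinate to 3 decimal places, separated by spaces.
after link 1: o_1 = (2.8284, 2.8284, 3.0000)
after link 2: o_2 = (8.7187, 3.0619, 0.5000)
after link 3: o_3 = (9.4258, 3.7690, 2.2321)
after link 4: o_4 = (9.8158, 4.5818, -1.2590)
after link 5: o_5 = (9.7274, 5.5541, -1.0425)
after link 6: o_6 = (11.2300, 8.8244, -1.2590)

11.230 8.824 -1.259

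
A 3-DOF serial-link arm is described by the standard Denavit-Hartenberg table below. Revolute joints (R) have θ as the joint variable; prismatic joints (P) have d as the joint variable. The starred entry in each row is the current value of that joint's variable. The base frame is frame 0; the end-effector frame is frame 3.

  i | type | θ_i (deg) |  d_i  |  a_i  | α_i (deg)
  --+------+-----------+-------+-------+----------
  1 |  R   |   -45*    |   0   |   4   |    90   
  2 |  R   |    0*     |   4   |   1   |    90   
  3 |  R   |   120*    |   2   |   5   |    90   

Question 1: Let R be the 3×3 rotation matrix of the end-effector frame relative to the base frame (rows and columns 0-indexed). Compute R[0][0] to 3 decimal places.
End-effector x-axis (col 0 of R) = (-0.9659,-0.2588,0.0000)
R[0][0] = -0.9659

-0.966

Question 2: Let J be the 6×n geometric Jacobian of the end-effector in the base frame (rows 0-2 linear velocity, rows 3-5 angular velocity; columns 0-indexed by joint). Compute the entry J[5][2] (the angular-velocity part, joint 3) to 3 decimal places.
-1.000

axis z_2 = (-0.0000,-0.0000,-1.0000); lever o_n−o_2 = (-4.8296,-1.2941,-2.0000)
cross product → J_v[:, 2] = (-1.2941,4.8296,-0.0000)
J_ω[:, 2] = z_2
entry J[5][2] = -1.0000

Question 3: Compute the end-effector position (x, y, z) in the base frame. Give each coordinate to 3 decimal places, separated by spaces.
-4.123 -7.658 -2.000

after link 1: o_1 = (2.8284, -2.8284, 0.0000)
after link 2: o_2 = (0.7071, -6.3640, 0.0000)
after link 3: o_3 = (-4.1225, -7.6581, -2.0000)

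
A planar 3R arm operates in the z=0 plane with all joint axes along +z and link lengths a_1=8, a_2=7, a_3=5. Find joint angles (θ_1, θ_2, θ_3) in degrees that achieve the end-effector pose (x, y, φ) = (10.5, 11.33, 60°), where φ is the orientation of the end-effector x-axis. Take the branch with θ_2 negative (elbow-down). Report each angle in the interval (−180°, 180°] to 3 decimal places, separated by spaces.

wrist centre = target − a_3·(cos φ, sin φ) = (8.0000, 6.9999)
cos θ_2 = (112.9982−8²−7²)/(2·8·7) = -0.0000; θ_2 = -90.0009° (elbow-down)
β = atan2(6.9999,8.0000) = 41.1854°; ψ = atan2(-7.0000,7.9999) = -41.1863°
θ_1 = β − ψ = 82.3717°
θ_3 = φ − θ_1 − θ_2 = 67.6292° (wrapped to (-180°,180°])

82.372 -90.001 67.629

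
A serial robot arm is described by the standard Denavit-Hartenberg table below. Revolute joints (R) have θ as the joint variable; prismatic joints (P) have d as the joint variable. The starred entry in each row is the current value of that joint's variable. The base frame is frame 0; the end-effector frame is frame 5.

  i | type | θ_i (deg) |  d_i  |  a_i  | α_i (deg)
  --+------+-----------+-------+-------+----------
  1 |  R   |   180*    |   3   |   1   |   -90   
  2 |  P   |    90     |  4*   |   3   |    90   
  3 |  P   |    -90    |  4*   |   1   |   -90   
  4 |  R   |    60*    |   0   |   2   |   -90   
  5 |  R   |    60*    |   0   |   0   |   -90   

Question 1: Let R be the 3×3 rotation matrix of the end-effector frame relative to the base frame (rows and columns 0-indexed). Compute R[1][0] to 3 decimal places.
0.250

End-effector x-axis (col 0 of R) = (0.4330,0.2500,0.8660)
R[1][0] = 0.2500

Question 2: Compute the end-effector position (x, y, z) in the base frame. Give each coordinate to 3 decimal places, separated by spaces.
-3.268 -2.000 0.000

after link 1: o_1 = (-1.0000, 0.0000, 3.0000)
after link 2: o_2 = (-1.0000, -4.0000, 0.0000)
after link 3: o_3 = (-5.0000, -3.0000, 0.0000)
after link 4: o_4 = (-3.2679, -2.0000, 0.0000)
after link 5: o_5 = (-3.2679, -2.0000, 0.0000)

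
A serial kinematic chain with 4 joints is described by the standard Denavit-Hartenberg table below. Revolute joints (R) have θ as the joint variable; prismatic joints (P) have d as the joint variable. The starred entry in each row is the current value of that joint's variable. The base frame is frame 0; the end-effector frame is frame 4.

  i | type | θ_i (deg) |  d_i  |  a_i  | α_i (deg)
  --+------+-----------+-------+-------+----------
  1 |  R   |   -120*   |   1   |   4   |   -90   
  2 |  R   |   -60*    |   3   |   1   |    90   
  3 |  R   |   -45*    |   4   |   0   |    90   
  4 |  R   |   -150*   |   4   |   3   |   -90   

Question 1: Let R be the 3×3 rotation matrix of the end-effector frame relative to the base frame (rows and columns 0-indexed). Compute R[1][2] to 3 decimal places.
End-effector z-axis (col 2 of R) = (-0.7696,-0.6258,-0.1268)
R[1][2] = -0.6258

-0.626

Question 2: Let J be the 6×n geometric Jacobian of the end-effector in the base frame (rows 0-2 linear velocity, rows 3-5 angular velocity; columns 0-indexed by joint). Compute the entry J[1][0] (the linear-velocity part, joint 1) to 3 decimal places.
axis z_0 = ẑ; lever o_n−o_0 = (1.7385,-1.0062,-0.9245)
cross product → J_v[:, 0] = (1.0062,1.7385,-0.0000)
J_ω[:, 0] = z_0
entry J[1][0] = 1.7385

1.738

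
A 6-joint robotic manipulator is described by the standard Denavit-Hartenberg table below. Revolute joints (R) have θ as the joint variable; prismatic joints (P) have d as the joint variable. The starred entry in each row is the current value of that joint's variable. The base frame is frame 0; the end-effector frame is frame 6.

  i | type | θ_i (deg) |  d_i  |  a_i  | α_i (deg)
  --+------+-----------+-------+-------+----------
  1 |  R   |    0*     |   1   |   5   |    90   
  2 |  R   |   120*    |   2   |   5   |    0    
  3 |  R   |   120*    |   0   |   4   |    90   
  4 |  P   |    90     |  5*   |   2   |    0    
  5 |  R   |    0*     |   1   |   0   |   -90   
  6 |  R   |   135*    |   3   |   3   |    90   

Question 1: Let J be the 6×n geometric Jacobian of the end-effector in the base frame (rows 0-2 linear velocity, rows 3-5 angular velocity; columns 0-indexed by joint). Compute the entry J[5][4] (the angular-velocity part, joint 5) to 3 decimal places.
axis z_4 = (-0.8660,-0.0000,0.5000); lever o_n−o_4 = (2.4711,2.1213,2.0374)
cross product → J_v[:, 4] = (-1.0607,3.0000,-1.8371)
J_ω[:, 4] = z_4
entry J[5][4] = 0.5000

0.500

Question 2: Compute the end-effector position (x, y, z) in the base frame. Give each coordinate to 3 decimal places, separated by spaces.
-1.359 -1.879 6.403

after link 1: o_1 = (5.0000, 0.0000, 1.0000)
after link 2: o_2 = (2.5000, -2.0000, 5.3301)
after link 3: o_3 = (0.5000, -2.0000, 1.8660)
after link 4: o_4 = (-3.8301, -4.0000, 4.3660)
after link 5: o_5 = (-4.6962, -4.0000, 4.8660)
after link 6: o_6 = (-1.3590, -1.8787, 6.4034)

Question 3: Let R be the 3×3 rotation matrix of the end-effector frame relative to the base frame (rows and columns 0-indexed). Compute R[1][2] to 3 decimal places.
-0.707

End-effector z-axis (col 2 of R) = (0.6124,-0.7071,-0.3536)
R[1][2] = -0.7071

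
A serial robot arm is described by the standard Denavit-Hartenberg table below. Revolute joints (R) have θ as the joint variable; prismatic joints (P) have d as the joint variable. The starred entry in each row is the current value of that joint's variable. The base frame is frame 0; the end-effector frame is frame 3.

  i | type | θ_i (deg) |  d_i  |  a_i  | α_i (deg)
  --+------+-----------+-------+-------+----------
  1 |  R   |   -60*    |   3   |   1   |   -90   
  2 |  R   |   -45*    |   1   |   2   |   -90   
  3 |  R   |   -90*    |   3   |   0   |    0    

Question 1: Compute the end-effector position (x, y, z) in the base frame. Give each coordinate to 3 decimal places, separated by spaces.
3.134 -3.428 2.293

after link 1: o_1 = (0.5000, -0.8660, 3.0000)
after link 2: o_2 = (2.0731, -1.5908, 4.4142)
after link 3: o_3 = (3.1338, -3.4279, 2.2929)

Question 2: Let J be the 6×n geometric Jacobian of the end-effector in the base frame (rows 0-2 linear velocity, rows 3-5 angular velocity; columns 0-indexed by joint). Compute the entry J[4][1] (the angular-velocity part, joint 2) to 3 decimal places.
axis z_1 = (0.8660,0.5000,0.0000); lever o_n−o_1 = (2.6338,-2.5619,-0.7071)
cross product → J_v[:, 1] = (-0.3536,0.6124,-3.5355)
J_ω[:, 1] = z_1
entry J[4][1] = 0.5000

0.500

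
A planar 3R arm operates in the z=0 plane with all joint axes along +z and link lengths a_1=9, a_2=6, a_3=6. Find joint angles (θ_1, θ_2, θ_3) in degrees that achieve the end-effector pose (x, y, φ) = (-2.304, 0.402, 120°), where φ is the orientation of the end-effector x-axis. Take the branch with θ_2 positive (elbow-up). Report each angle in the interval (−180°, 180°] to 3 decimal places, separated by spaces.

wrist centre = target − a_3·(cos φ, sin φ) = (0.6960, -4.7942)
cos θ_2 = (23.4683−9²−6²)/(2·9·6) = -0.8660; θ_2 = 150.0010° (elbow-up)
β = atan2(-4.7942,0.6960) = -81.7397°; ψ = atan2(2.9999,3.8038) = 38.2615°
θ_1 = β − ψ = -120.0012°
θ_3 = φ − θ_1 − θ_2 = 90.0002° (wrapped to (-180°,180°])

-120.001 150.001 90.000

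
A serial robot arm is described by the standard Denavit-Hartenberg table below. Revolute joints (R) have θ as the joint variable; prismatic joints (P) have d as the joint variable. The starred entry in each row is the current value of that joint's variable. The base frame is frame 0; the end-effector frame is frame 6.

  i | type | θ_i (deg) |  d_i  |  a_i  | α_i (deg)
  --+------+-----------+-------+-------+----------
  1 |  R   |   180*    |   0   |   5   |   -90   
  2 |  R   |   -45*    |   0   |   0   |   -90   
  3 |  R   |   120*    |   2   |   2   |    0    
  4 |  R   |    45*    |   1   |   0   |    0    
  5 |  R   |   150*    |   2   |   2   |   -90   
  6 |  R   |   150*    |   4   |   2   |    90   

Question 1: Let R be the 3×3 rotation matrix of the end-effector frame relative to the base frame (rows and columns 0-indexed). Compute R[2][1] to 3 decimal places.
0.500

End-effector y-axis (col 1 of R) = (-0.5000,0.7071,0.5000)
R[2][1] = 0.5000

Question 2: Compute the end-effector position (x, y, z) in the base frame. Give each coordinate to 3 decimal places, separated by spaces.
after link 1: o_1 = (-5.0000, 0.0000, 0.0000)
after link 2: o_2 = (-5.0000, 0.0000, 0.0000)
after link 3: o_3 = (-5.7071, 1.7321, -2.1213)
after link 4: o_4 = (-6.4142, 1.7321, -2.8284)
after link 5: o_5 = (-8.8284, 0.3178, -3.2426)
after link 6: o_6 = (-9.2553, 4.3710, -1.4016)

-9.255 4.371 -1.402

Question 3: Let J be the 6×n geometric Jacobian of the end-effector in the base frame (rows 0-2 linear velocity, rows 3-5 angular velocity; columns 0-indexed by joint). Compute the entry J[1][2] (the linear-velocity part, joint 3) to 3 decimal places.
2.018

axis z_2 = (-0.7071,-0.0000,-0.7071); lever o_n−o_2 = (-4.2553,4.3710,-1.4016)
cross product → J_v[:, 2] = (3.0908,2.0179,-3.0908)
J_ω[:, 2] = z_2
entry J[1][2] = 2.0179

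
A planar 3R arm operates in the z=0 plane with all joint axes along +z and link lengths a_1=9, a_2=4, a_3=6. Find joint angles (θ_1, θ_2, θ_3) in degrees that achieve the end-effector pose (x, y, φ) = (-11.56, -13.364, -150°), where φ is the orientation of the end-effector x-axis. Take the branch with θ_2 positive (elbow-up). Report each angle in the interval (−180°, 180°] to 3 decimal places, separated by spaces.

-135.000 45.001 -60.001

wrist centre = target − a_3·(cos φ, sin φ) = (-6.3638, -10.3640)
cos θ_2 = (147.9111−9²−4²)/(2·9·4) = 0.7071; θ_2 = 45.0007° (elbow-up)
β = atan2(-10.3640,-6.3638) = -121.5513°; ψ = atan2(2.8285,11.8284) = 13.4483°
θ_1 = β − ψ = -134.9996°
θ_3 = φ − θ_1 − θ_2 = -60.0011° (wrapped to (-180°,180°])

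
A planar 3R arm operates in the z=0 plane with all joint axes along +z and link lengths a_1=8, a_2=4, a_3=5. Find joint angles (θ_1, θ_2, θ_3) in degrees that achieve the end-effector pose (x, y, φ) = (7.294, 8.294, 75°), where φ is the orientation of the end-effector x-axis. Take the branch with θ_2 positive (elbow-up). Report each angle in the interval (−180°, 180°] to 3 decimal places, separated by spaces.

0.002 119.999 -45.002

wrist centre = target − a_3·(cos φ, sin φ) = (5.9999, 3.4644)
cos θ_2 = (48.0007−8²−4²)/(2·8·4) = -0.5000; θ_2 = 119.9993° (elbow-up)
β = atan2(3.4644,5.9999) = 30.0023°; ψ = atan2(3.4641,6.0000) = 30.0000°
θ_1 = β − ψ = 0.0023°
θ_3 = φ − θ_1 − θ_2 = -45.0016° (wrapped to (-180°,180°])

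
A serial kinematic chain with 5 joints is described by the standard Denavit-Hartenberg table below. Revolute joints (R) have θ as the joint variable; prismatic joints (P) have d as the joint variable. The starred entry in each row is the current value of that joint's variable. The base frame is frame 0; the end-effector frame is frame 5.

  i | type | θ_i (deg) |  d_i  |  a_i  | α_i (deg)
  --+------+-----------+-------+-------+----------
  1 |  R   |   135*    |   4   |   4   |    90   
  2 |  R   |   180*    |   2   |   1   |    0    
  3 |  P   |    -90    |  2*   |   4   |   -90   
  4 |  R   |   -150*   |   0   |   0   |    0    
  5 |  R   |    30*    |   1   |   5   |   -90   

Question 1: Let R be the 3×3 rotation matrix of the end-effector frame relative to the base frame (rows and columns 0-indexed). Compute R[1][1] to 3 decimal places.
End-effector y-axis (col 1 of R) = (-0.7071,0.7071,-0.0000)
R[1][1] = 0.7071

0.707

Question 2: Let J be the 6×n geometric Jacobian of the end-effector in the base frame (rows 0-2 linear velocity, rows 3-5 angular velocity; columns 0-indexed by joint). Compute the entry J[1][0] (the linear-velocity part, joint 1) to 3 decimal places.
axis z_0 = ẑ; lever o_n−o_0 = (4.4761,7.3045,5.5000)
cross product → J_v[:, 0] = (-7.3045,4.4761,0.0000)
J_ω[:, 0] = z_0
entry J[1][0] = 4.4761

4.476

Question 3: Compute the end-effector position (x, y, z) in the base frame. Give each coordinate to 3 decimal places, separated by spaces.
after link 1: o_1 = (-2.8284, 2.8284, 4.0000)
after link 2: o_2 = (-0.7071, 3.5355, 4.0000)
after link 3: o_3 = (0.7071, 4.9497, 8.0000)
after link 4: o_4 = (0.7071, 4.9497, 8.0000)
after link 5: o_5 = (4.4761, 7.3045, 5.5000)

4.476 7.305 5.500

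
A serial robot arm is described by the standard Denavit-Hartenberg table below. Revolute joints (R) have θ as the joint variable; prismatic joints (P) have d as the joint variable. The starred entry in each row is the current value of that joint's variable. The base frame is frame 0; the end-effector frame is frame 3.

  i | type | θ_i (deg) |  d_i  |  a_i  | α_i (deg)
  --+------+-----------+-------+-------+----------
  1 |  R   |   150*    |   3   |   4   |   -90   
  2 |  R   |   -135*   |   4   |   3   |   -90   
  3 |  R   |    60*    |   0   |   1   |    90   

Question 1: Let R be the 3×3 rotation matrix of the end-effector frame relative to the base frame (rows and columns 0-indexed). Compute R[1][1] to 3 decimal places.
End-effector y-axis (col 1 of R) = (-0.6124,0.3536,0.7071)
R[1][1] = 0.3536

0.354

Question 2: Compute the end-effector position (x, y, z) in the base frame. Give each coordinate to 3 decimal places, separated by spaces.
-2.888 -1.952 5.475

after link 1: o_1 = (-3.4641, 2.0000, 3.0000)
after link 2: o_2 = (-3.6270, -2.5248, 5.1213)
after link 3: o_3 = (-2.8878, -1.9515, 5.4749)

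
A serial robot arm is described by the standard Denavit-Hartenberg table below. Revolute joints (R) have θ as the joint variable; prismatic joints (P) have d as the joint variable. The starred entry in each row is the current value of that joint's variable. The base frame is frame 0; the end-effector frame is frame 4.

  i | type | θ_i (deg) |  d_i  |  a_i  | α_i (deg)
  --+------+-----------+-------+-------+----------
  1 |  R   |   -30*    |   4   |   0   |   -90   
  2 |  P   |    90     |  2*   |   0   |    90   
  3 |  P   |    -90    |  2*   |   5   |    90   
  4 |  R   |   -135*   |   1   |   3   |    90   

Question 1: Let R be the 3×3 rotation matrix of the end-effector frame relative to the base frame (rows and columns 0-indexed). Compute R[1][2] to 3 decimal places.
End-effector z-axis (col 2 of R) = (0.9659,0.2588,0.0000)
R[1][2] = 0.2588

0.259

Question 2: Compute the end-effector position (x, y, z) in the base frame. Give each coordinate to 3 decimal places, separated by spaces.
after link 1: o_1 = (0.0000, 0.0000, 4.0000)
after link 2: o_2 = (1.0000, 1.7321, 4.0000)
after link 3: o_3 = (0.2321, -3.5981, 4.0000)
after link 4: o_4 = (-0.5444, -0.7003, 5.0000)

-0.544 -0.700 5.000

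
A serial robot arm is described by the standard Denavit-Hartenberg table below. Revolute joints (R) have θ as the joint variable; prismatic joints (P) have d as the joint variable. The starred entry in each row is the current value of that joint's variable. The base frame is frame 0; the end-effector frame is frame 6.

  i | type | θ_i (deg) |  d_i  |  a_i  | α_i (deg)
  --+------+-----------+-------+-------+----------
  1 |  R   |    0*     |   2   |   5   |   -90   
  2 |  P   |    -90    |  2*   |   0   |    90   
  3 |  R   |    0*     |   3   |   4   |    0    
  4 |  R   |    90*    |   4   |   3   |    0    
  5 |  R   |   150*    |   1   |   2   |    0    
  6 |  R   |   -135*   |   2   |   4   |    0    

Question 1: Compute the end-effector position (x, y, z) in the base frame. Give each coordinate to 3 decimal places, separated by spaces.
-5.000 7.132 3.965

after link 1: o_1 = (5.0000, 0.0000, 2.0000)
after link 2: o_2 = (5.0000, 2.0000, 2.0000)
after link 3: o_3 = (2.0000, 2.0000, 6.0000)
after link 4: o_4 = (-2.0000, 5.0000, 6.0000)
after link 5: o_5 = (-3.0000, 3.2679, 5.0000)
after link 6: o_6 = (-5.0000, 7.1317, 3.9647)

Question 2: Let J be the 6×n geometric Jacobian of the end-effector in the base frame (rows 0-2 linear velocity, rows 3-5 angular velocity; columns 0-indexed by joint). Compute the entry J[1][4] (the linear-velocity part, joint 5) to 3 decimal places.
axis z_4 = (-1.0000,0.0000,0.0000); lever o_n−o_4 = (-3.0000,2.1317,-2.0353)
cross product → J_v[:, 4] = (-0.0000,-2.0353,-2.1317)
J_ω[:, 4] = z_4
entry J[1][4] = -2.0353

-2.035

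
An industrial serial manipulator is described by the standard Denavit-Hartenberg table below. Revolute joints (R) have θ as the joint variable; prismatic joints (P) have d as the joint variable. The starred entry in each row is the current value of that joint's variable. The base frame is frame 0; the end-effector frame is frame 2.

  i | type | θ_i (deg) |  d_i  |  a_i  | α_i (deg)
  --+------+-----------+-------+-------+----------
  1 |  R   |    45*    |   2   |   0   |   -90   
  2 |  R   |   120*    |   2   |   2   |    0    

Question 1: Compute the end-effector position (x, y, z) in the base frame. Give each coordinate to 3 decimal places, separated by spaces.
-2.121 0.707 0.268

after link 1: o_1 = (0.0000, 0.0000, 2.0000)
after link 2: o_2 = (-2.1213, 0.7071, 0.2679)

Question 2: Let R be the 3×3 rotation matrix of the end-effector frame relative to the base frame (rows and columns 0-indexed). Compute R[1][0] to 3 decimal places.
-0.354

End-effector x-axis (col 0 of R) = (-0.3536,-0.3536,-0.8660)
R[1][0] = -0.3536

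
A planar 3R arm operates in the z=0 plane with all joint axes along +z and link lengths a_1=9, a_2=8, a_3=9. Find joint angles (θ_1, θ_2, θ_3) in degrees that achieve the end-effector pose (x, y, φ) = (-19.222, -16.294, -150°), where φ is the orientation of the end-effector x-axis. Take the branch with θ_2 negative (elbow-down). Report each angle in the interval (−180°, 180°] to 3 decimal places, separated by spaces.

-119.994 -30.012 0.006

wrist centre = target − a_3·(cos φ, sin φ) = (-11.4278, -11.7940)
cos θ_2 = (269.6924−9²−8²)/(2·9·8) = 0.8659; θ_2 = -30.0121° (elbow-down)
β = atan2(-11.7940,-11.4278) = -134.0965°; ψ = atan2(-4.0015,15.9274) = -14.1027°
θ_1 = β − ψ = -119.9938°
θ_3 = φ − θ_1 − θ_2 = 0.0059° (wrapped to (-180°,180°])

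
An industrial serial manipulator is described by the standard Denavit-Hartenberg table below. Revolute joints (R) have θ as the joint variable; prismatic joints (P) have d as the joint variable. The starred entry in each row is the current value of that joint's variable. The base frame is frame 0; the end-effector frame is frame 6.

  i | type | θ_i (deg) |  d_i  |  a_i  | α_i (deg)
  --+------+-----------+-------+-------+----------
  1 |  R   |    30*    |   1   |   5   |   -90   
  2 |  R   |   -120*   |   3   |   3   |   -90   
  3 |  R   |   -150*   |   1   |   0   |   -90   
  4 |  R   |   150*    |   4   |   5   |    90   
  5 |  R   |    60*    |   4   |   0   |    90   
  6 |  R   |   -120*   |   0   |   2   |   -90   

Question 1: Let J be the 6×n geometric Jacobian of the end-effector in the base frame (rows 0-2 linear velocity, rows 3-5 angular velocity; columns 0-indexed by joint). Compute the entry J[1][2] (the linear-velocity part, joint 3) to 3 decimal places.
axis z_2 = (0.7500,0.4330,0.5000); lever o_n−o_2 = (-4.7915,-1.2277,1.8224)
cross product → J_v[:, 2] = (1.4030,-3.7625,1.1540)
J_ω[:, 2] = z_2
entry J[1][2] = -3.7625

-3.763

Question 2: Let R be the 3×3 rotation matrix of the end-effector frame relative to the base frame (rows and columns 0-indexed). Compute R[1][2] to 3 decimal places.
End-effector z-axis (col 2 of R) = (-0.4029,0.1566,0.9018)
R[1][2] = 0.1566

0.157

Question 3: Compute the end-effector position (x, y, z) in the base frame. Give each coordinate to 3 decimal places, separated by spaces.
after link 1: o_1 = (4.3301, 2.5000, 1.0000)
after link 2: o_2 = (1.5311, 4.3481, 3.5981)
after link 3: o_3 = (2.2811, 4.7811, 4.0981)
after link 4: o_4 = (-2.7333, 3.3861, 7.8277)
after link 5: o_5 = (-5.0813, 3.1851, 4.5957)
after link 6: o_6 = (-3.2605, 3.1204, 5.4204)

-3.260 3.120 5.420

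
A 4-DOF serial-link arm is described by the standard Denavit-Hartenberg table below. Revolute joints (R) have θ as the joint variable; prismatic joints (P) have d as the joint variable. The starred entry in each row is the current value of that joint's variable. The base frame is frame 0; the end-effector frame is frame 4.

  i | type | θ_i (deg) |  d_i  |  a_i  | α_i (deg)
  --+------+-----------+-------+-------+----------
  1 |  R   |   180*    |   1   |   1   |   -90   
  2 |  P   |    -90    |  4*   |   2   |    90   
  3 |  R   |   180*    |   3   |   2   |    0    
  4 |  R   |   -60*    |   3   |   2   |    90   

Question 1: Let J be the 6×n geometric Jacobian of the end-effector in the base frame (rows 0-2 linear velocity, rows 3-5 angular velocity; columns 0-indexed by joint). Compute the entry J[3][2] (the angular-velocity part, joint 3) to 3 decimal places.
axis z_2 = (1.0000,-0.0000,0.0000); lever o_n−o_2 = (6.0000,-1.7321,-3.0000)
cross product → J_v[:, 2] = (0.0000,3.0000,-1.7321)
J_ω[:, 2] = z_2
entry J[3][2] = 1.0000

1.000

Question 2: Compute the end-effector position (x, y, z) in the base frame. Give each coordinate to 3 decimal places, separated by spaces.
5.000 -5.732 0.000

after link 1: o_1 = (-1.0000, 0.0000, 1.0000)
after link 2: o_2 = (-1.0000, -4.0000, 3.0000)
after link 3: o_3 = (2.0000, -4.0000, 1.0000)
after link 4: o_4 = (5.0000, -5.7321, 0.0000)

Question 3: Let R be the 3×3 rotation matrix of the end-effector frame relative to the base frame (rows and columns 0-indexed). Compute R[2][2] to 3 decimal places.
0.866

End-effector z-axis (col 2 of R) = (-0.0000,-0.5000,0.8660)
R[2][2] = 0.8660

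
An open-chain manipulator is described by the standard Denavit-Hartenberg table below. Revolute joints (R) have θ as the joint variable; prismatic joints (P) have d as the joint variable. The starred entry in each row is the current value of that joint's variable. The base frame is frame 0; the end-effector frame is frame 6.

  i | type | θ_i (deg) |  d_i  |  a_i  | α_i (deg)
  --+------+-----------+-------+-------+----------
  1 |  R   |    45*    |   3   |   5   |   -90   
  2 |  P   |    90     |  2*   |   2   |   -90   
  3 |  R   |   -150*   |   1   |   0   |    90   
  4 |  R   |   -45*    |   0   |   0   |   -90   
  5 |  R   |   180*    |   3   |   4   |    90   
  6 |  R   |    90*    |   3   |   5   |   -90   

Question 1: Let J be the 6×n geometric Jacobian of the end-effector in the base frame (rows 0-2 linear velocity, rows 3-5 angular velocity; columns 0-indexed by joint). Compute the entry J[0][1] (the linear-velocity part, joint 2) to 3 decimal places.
prismatic axis z_1 = (-0.7071,0.7071,0.0000)
J_v[:, 1] = z_1; J_ω[:, 1] = (0,0,0)
entry J[0][1] = -0.7071

-0.707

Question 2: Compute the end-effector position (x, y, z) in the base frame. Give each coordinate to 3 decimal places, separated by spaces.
after link 1: o_1 = (3.5355, 3.5355, 3.0000)
after link 2: o_2 = (2.1213, 4.9497, 1.0000)
after link 3: o_3 = (1.4142, 4.2426, 1.0000)
after link 4: o_4 = (1.4142, 4.2426, 1.0000)
after link 5: o_5 = (-1.8358, 0.4926, 0.3876)
after link 6: o_6 = (-7.4229, 1.0798, 1.9495)

-7.423 1.080 1.949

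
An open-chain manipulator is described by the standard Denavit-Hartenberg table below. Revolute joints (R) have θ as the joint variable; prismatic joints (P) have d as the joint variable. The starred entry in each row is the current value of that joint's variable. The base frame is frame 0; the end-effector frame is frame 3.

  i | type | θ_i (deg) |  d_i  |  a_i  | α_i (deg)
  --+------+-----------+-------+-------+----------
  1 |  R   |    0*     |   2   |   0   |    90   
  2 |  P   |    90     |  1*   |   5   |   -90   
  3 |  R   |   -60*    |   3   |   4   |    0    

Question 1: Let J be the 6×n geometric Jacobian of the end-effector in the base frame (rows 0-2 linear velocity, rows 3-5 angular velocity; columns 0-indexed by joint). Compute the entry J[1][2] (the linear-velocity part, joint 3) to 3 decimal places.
2.000

axis z_2 = (-1.0000,-0.0000,0.0000); lever o_n−o_2 = (-3.0000,-3.4641,2.0000)
cross product → J_v[:, 2] = (0.0000,2.0000,3.4641)
J_ω[:, 2] = z_2
entry J[1][2] = 2.0000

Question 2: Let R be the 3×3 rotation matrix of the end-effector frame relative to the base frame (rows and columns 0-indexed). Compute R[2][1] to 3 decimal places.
0.866

End-effector y-axis (col 1 of R) = (0.0000,0.5000,0.8660)
R[2][1] = 0.8660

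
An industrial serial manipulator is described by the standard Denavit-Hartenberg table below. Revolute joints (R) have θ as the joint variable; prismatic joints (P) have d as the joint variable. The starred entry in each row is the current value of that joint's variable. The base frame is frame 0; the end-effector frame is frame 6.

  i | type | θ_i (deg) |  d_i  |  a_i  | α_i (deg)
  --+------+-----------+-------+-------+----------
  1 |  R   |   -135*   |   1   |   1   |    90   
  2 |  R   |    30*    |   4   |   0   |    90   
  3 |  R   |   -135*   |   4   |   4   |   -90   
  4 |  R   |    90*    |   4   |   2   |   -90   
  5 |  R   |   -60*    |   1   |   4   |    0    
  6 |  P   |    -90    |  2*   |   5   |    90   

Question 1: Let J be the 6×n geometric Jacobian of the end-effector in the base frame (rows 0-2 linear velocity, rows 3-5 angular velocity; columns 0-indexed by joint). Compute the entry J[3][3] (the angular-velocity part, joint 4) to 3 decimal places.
axis z_3 = (0.0670,-0.9330,0.3536); lever o_n−o_3 = (-2.2483,-9.2124,4.2976)
cross product → J_v[:, 3] = (-0.7526,-1.0828,-2.7148)
J_ω[:, 3] = z_3
entry J[3][3] = 0.0670

0.067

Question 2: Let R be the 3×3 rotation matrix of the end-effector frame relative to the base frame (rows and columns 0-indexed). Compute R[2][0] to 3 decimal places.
End-effector x-axis (col 0 of R) = (-0.2727,-0.7727,-0.5732)
R[2][0] = -0.5732

-0.573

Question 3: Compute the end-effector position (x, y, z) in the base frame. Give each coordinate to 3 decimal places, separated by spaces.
after link 1: o_1 = (-0.7071, -0.7071, 1.0000)
after link 2: o_2 = (-3.5355, 2.1213, 1.0000)
after link 3: o_3 = (-1.2177, 0.4392, -3.8783)
after link 4: o_4 = (-0.2426, -2.5858, -0.7321)
after link 5: o_5 = (-0.2365, -5.0437, 2.5783)
after link 6: o_6 = (-3.4660, -8.7732, 0.4193)

-3.466 -8.773 0.419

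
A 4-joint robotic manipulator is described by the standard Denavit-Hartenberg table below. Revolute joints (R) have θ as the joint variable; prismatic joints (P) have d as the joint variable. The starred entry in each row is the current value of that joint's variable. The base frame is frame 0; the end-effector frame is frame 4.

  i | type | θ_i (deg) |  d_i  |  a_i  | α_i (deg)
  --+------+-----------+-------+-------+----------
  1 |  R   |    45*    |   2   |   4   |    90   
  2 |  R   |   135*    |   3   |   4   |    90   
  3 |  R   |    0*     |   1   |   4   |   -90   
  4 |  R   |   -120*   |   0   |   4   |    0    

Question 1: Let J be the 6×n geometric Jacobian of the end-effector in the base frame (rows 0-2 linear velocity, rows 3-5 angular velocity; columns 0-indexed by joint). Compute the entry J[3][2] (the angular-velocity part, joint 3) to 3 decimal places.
axis z_2 = (0.5000,0.5000,0.7071); lever o_n−o_2 = (1.2321,1.2321,4.5708)
cross product → J_v[:, 2] = (1.4142,-1.4142,-0.0000)
J_ω[:, 2] = z_2
entry J[3][2] = 0.5000

0.500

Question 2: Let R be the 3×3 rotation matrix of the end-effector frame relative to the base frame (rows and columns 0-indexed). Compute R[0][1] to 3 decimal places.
-0.183

End-effector y-axis (col 1 of R) = (-0.1830,-0.1830,0.9659)
R[0][1] = -0.1830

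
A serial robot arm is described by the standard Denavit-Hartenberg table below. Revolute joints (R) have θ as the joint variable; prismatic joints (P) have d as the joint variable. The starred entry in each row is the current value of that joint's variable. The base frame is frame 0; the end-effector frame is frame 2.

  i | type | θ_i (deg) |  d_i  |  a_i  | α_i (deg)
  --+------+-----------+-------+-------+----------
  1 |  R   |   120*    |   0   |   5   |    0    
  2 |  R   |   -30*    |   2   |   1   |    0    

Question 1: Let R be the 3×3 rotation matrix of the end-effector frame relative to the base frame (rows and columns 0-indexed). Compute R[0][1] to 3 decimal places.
End-effector y-axis (col 1 of R) = (-1.0000,0.0000,0.0000)
R[0][1] = -1.0000

-1.000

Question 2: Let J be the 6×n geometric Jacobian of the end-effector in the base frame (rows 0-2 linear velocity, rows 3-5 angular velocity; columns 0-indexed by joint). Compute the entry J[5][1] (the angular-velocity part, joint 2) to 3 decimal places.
axis z_1 = (0.0000,0.0000,1.0000); lever o_n−o_1 = (0.0000,1.0000,2.0000)
cross product → J_v[:, 1] = (-1.0000,0.0000,0.0000)
J_ω[:, 1] = z_1
entry J[5][1] = 1.0000

1.000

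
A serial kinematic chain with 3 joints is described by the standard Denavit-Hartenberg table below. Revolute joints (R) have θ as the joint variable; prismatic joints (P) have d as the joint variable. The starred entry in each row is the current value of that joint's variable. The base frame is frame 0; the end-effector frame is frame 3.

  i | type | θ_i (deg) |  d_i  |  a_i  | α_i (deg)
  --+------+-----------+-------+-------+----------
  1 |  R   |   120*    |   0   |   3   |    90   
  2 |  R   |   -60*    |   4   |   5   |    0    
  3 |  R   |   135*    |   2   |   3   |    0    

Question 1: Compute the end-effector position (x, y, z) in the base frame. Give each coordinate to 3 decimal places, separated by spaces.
2.058 8.436 -1.432

after link 1: o_1 = (-1.5000, 2.5981, 0.0000)
after link 2: o_2 = (0.7141, 6.7631, -4.3301)
after link 3: o_3 = (2.0579, 8.4356, -1.4323)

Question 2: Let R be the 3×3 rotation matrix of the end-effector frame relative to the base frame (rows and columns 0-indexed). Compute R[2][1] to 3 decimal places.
0.259

End-effector y-axis (col 1 of R) = (0.4830,-0.8365,0.2588)
R[2][1] = 0.2588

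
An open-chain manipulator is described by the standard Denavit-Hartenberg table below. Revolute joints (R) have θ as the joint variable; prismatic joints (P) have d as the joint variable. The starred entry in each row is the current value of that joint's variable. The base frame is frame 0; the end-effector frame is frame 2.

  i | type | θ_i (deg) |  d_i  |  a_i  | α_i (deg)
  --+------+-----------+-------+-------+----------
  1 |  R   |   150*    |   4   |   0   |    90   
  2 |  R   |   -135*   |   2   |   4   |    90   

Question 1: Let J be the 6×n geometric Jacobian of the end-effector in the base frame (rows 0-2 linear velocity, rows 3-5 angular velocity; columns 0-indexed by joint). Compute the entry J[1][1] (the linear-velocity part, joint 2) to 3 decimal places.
axis z_1 = (0.5000,0.8660,0.0000); lever o_n−o_1 = (3.4495,0.3178,-2.8284)
cross product → J_v[:, 1] = (-2.4495,1.4142,-2.8284)
J_ω[:, 1] = z_1
entry J[1][1] = 1.4142

1.414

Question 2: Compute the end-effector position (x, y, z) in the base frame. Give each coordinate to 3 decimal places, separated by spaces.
after link 1: o_1 = (0.0000, 0.0000, 4.0000)
after link 2: o_2 = (3.4495, 0.3178, 1.1716)

3.449 0.318 1.172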